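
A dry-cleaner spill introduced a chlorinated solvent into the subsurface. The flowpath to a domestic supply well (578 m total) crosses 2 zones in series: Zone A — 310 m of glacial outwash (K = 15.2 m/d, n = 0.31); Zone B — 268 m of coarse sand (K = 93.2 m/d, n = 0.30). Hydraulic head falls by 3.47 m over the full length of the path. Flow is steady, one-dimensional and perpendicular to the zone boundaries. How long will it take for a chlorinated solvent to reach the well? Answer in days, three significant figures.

1180 days

Continuity: the same q passes through each zone, so ΔH = q·Σ(L_j/K_j) — the zones act as resistances in series.
Σ(L/K) = 310/15.2 + 268/93.2 = 20.39 + 2.876 = 23.27 d
q = ΔH / Σ(L/K) = 3.47 / 23.27 = 0.1491 m/d (same in every zone)
Zone A: v = q/n = 0.1491/0.31 = 0.4810 m/d → t_A = 310/0.4810 = 644.5 d
Zone B: v = q/n = 0.1491/0.30 = 0.4971 m/d → t_B = 268/0.4971 = 539.2 d
Total t = 644.5 + 539.2 = 1184 d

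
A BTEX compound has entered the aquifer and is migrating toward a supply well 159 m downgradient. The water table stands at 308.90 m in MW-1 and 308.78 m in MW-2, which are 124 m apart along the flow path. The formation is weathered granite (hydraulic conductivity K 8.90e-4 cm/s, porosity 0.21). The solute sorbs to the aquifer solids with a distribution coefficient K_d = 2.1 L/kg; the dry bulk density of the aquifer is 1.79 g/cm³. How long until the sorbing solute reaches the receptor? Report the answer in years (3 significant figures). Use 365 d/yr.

Hydraulic gradient i = (308.90 − 308.78) / 124 = 0.12 / 124 = 9.677e-4
K = 8.90e-4 cm/s × 864 = 0.7690 m/d
q = Ki = 0.7690 × 9.677e-4 = 7.442e-4 m/d
Seepage velocity v = q / n = 7.442e-4 / 0.21 = 0.003544 m/d
Retardation R = 1 + ρ_b·K_d/n = 1 + 1.79×2.1/0.21 = 18.90
Contaminant velocity v_c = v/R = 0.003544/18.90 = 1.875e-4 m/d
t = L/v_c = 159/1.875e-4 = 848000 d
   = 848000/365 = 2320 yr

2320 years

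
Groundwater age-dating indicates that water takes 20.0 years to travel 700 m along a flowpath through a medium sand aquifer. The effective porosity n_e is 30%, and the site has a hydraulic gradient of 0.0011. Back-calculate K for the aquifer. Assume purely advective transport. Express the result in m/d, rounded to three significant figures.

t = 20.0 years = 7300 d
v = L / t = 700 / 7300 = 0.09589 m/d
K = v · n / i = 0.09589 × 0.30 / 0.0011 = 26.2 m/d

26.2 m/d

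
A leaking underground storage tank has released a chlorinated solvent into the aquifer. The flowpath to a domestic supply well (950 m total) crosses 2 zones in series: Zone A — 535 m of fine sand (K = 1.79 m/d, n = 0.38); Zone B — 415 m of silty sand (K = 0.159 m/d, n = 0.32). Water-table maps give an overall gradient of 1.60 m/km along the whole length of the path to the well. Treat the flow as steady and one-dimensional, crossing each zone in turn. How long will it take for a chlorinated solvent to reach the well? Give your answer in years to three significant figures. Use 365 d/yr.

Continuity: the same q passes through each zone, so ΔH = q·Σ(L_j/K_j) — the zones act as resistances in series.
Σ(L/K) = 535/1.79 + 415/0.159 = 298.9 + 2610 = 2909 d
K_eq = L_total / Σ(L/K) = 950 / 2909 = 0.3266 m/d
q = K_eq · i = 0.3266 × 0.0016 = 5.225e-4 m/d (same in every zone)
Zone A: v = q/n = 5.225e-4/0.38 = 0.001375 m/d → t_A = 535/0.001375 = 389100 d
Zone B: v = q/n = 5.225e-4/0.32 = 0.001633 m/d → t_B = 415/0.001633 = 254100 d
Total t = 389100 + 254100 = 643200 d
   = 643200 / 365 = 1760 yr

1760 years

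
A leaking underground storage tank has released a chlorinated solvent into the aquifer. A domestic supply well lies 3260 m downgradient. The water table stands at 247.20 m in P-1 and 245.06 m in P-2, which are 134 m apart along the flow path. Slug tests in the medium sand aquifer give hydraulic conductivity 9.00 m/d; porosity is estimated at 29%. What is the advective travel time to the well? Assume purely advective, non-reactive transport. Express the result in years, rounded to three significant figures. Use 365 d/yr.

Hydraulic gradient i = (247.20 − 245.06) / 134 = 2.14 / 134 = 0.01597
q = Ki = 9.00 × 0.01597 = 0.1437 m/d
Average linear velocity = 0.1437 / 0.29 = 0.4956 m/d
t = L / v = 3260 / 0.4956 = 6578 d
   = 6578 / 365 = 18.0 yr

18.0 years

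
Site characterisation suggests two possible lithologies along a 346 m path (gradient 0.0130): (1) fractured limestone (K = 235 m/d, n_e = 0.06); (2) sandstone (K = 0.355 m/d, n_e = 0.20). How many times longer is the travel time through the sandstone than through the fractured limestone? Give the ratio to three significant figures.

2210

Unit 1 (fractured limestone): v = 235×0.013/0.06 = 50.92 m/d, t = 346/50.92 = 6.795 d
Unit 2 (sandstone): v = 0.355×0.013/0.20 = 0.02307 m/d, t = 346/0.02307 = 14990 d
t(sandstone) / t(fractured limestone) = 14990/6.795 = 2210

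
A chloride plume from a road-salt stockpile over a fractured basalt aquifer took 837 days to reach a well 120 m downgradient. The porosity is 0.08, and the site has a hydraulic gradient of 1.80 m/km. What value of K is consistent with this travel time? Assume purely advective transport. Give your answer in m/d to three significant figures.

6.37 m/d

v = L / t = 120 / 837 = 0.1434 m/d
K = v · n / i = 0.1434 × 0.08 / 0.0018 = 6.37 m/d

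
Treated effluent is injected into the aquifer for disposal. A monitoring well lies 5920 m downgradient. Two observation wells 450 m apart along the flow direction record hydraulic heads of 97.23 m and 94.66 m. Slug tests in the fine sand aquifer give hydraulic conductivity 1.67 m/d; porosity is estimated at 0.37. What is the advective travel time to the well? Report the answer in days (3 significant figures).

Hydraulic gradient i = (97.23 − 94.66) / 450 = 2.57 / 450 = 0.005711
Specific discharge q = 1.67 × 0.005711 = 0.009538 m/d
Seepage velocity v = q / n = 0.009538 / 0.37 = 0.02578 m/d
t = L / v = 5920 / 0.02578 = 229700 d

230000 days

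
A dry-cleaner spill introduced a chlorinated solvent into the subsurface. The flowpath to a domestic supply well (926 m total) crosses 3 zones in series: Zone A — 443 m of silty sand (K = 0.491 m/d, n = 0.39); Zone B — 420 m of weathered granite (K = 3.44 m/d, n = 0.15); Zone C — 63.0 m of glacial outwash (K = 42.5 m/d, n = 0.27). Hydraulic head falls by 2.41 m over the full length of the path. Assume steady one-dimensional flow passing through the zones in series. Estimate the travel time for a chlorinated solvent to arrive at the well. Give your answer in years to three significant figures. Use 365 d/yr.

Steady 1-D flow in series ⇒ the Darcy flux q is identical in every zone and the zone head losses add (resistances L/K in series).
Σ(L/K) = 443/0.491 + 420/3.44 + 63.0/42.5 = 902.2 + 122.1 + 1.482 = 1026 d
q = ΔH / Σ(L/K) = 2.41 / 1026 = 0.002349 m/d (same in every zone)
Zone A: v = q/n = 0.002349/0.39 = 0.006024 m/d → t_A = 443/0.006024 = 73540 d
Zone B: v = q/n = 0.002349/0.15 = 0.01566 m/d → t_B = 420/0.01566 = 26820 d
Zone C: v = q/n = 0.002349/0.27 = 0.008701 m/d → t_C = 63.0/0.008701 = 7240 d
Total t = 73540 + 26820 + 7240 = 107600 d
   = 107600 / 365 = 295 yr

295 years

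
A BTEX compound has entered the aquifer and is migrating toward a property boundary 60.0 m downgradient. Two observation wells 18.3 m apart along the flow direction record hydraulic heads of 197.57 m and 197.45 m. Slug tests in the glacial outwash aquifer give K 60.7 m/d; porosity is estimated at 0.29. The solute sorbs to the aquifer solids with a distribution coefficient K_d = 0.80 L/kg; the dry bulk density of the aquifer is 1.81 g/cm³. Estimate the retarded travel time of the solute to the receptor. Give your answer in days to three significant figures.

Hydraulic gradient i = (197.57 − 197.45) / 18.3 = 0.12 / 18.3 = 0.006557
Darcy flux q = K·i = 60.7 × 0.006557 = 0.3980 m/d
v = Ki/n = 60.7·0.006557/0.29 = 1.373 m/d
Retardation R = 1 + ρ_b·K_d/n = 1 + 1.81×0.80/0.29 = 5.993
Contaminant velocity v_c = v/R = 1.373/5.993 = 0.2290 m/d
t = L/v_c = 60.0/0.2290 = 262.0 d

262 days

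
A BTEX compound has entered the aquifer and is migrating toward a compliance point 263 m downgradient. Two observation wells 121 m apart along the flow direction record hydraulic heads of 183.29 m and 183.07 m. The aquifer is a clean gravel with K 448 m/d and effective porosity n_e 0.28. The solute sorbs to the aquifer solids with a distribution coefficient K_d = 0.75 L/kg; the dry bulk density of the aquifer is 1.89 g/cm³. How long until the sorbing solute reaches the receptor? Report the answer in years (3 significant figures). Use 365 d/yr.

1.50 years

Hydraulic gradient i = (183.29 − 183.07) / 121 = 0.22 / 121 = 0.001818
Darcy flux q = K·i = 448 × 0.001818 = 0.8145 m/d
Average linear velocity = 0.8145 / 0.28 = 2.909 m/d
Retardation R = 1 + ρ_b·K_d/n = 1 + 1.89×0.75/0.28 = 6.062
Contaminant velocity v_c = v/R = 2.909/6.062 = 0.4799 m/d
t = L/v_c = 263/0.4799 = 548.1 d
   = 548.1/365 = 1.50 yr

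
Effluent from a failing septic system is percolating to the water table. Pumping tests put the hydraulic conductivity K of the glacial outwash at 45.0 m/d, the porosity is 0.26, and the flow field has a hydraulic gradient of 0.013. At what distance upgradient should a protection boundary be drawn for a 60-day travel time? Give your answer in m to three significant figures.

135 m

Darcy flux q = K·i = 45.0 × 0.013 = 0.5850 m/d
v = Ki/n = 45.0·0.013/0.26 = 2.250 m/d
L = v × T = 2.250 × 60 = 135.0 m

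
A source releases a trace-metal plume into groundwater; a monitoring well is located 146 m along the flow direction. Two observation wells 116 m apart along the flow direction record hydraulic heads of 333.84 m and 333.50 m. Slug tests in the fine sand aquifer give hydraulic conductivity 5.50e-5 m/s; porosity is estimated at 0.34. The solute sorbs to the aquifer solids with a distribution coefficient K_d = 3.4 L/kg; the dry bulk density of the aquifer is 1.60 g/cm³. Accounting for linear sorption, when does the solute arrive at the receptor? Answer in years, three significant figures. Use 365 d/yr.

166 years

Hydraulic gradient i = (333.84 − 333.50) / 116 = 0.34 / 116 = 0.002931
K = 5.50e-5 m/s × 86400 s/d = 4.752 m/d
Specific discharge q = 4.752 × 0.002931 = 0.01393 m/d
Average linear velocity = 0.01393 / 0.34 = 0.04097 m/d
Retardation R = 1 + ρ_b·K_d/n = 1 + 1.60×3.4/0.34 = 17.00
Contaminant velocity v_c = v/R = 0.04097/17.00 = 0.002410 m/d
t = L/v_c = 146/0.002410 = 60590 d
   = 60590/365 = 166 yr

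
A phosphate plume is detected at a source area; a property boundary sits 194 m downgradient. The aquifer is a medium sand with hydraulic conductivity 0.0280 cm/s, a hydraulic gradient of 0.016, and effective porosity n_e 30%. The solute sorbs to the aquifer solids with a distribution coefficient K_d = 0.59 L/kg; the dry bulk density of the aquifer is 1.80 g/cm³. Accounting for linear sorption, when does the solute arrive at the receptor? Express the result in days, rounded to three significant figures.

K = 0.0280 cm/s × 864 = 24.19 m/d
q = Ki = 24.19 × 0.016 = 0.3871 m/d
v_s = q/n_e = 0.3871/0.30 = 1.290 m/d
Retardation R = 1 + ρ_b·K_d/n = 1 + 1.80×0.59/0.30 = 4.540
Contaminant velocity v_c = v/R = 1.290/4.540 = 0.2842 m/d
t = L/v_c = 194/0.2842 = 682.6 d

683 days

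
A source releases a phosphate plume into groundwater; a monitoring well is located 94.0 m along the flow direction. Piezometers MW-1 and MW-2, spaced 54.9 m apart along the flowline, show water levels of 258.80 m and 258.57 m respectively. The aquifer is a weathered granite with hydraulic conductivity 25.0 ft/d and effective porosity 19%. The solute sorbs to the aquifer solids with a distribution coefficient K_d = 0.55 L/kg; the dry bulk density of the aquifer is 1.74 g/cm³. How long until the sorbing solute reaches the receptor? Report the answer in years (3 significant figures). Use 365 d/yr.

Hydraulic gradient i = (258.80 − 258.57) / 54.9 = 0.23 / 54.9 = 0.004189
K = 25.0 ft/d × 0.3048 = 7.620 m/d
q = Ki = 7.620 × 0.004189 = 0.03192 m/d
v = Ki/n = 7.620·0.004189/0.19 = 0.1680 m/d
Retardation R = 1 + ρ_b·K_d/n = 1 + 1.74×0.55/0.19 = 6.037
Contaminant velocity v_c = v/R = 0.1680/6.037 = 0.02783 m/d
t = L/v_c = 94.0/0.02783 = 3377 d
   = 3377/365 = 9.25 yr

9.25 years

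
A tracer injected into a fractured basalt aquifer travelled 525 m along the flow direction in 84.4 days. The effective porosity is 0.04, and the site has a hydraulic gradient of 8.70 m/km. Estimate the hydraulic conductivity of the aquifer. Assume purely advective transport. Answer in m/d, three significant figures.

v = L / t = 525 / 84.4 = 6.220 m/d
K = v · n / i = 6.220 × 0.04 / 0.0087 = 28.6 m/d

28.6 m/d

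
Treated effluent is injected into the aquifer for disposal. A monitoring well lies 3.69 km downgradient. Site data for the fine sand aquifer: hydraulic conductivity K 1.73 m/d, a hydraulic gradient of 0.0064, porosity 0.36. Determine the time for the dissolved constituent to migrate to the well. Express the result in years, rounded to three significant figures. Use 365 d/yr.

Specific discharge q = 1.73 × 0.0064 = 0.01107 m/d
v_s = q/n_e = 0.01107/0.36 = 0.03076 m/d
L = 3.69 km = 3690 m
t = L / v = 3690 / 0.03076 = 120000 d
   = 120000 / 365 = 329 yr

329 years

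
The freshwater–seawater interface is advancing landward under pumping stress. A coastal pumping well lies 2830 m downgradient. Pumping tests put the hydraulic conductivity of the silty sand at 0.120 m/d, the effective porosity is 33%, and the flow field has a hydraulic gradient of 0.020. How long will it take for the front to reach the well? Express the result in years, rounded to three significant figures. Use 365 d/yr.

q = Ki = 0.120 × 0.020 = 0.002400 m/d
Seepage velocity v = q / n = 0.002400 / 0.33 = 0.007273 m/d
t = L / v = 2830 / 0.007273 = 389100 d
   = 389100 / 365 = 1070 yr

1070 years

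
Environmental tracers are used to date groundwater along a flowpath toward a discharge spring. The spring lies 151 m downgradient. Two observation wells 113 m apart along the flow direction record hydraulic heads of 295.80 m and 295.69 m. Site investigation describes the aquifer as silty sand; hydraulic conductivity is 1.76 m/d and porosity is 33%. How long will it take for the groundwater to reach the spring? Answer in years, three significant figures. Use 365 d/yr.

Hydraulic gradient i = (295.80 − 295.69) / 113 = 0.11 / 113 = 9.735e-4
Specific discharge q = 1.76 × 9.735e-4 = 0.001713 m/d
v = Ki/n = 1.76·9.735e-4/0.33 = 0.005192 m/d
t = L / v = 151 / 0.005192 = 29080 d
   = 29080 / 365 = 79.7 yr

79.7 years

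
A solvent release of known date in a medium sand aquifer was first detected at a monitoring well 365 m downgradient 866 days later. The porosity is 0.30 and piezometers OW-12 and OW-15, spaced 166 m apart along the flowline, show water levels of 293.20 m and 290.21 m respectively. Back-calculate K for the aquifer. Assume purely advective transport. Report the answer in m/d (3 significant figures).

7.02 m/d

Hydraulic gradient i = (293.20 − 290.21) / 166 = 2.99 / 166 = 0.01801
v = L / t = 365 / 866 = 0.4215 m/d
K = v · n / i = 0.4215 × 0.30 / 0.01801 = 7.02 m/d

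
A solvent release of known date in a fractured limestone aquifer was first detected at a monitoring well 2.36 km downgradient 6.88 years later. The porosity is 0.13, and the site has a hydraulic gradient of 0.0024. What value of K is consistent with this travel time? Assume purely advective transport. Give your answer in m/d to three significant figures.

50.9 m/d

t = 6.88 years = 2511 d
L = 2.36 km = 2360 m
v = L / t = 2360 / 2511 = 0.9398 m/d
K = v · n / i = 0.9398 × 0.13 / 0.0024 = 50.9 m/d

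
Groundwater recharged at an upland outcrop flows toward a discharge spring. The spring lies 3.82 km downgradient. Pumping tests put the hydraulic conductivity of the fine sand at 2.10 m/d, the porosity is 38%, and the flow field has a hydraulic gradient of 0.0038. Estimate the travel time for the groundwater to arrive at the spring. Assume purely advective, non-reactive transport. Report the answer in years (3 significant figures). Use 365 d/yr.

Darcy flux q = K·i = 2.10 × 0.0038 = 0.007980 m/d
Seepage velocity v = q / n = 0.007980 / 0.38 = 0.02100 m/d
L = 3.82 km = 3820 m
t = L / v = 3820 / 0.02100 = 181900 d
   = 181900 / 365 = 498 yr

498 years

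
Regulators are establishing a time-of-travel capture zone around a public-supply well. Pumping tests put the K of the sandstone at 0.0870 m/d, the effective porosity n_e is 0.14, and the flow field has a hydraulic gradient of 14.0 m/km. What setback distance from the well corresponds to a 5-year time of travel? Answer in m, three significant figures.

15.9 m

q = Ki = 0.0870 × 0.014 = 0.001218 m/d
Average linear velocity = 0.001218 / 0.14 = 0.008700 m/d
T = 5 yr × 365 = 1825 d
L = v × T = 0.008700 × 1825 = 15.88 m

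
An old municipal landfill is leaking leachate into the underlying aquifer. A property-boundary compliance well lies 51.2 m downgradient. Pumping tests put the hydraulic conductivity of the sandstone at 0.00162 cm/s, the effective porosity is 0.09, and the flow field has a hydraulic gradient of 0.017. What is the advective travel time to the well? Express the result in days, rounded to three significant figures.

K = 0.00162 cm/s × 864 = 1.400 m/d
Specific discharge q = 1.400 × 0.017 = 0.02379 m/d
v = Ki/n = 1.400·0.017/0.09 = 0.2644 m/d
t = L / v = 51.2 / 0.2644 = 193.7 d

194 days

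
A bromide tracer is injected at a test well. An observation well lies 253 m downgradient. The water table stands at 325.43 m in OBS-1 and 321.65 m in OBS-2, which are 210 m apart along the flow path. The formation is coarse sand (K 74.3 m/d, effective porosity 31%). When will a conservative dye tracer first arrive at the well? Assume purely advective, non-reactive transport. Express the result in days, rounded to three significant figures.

Hydraulic gradient i = (325.43 − 321.65) / 210 = 3.78 / 210 = 0.01800
q = Ki = 74.3 × 0.01800 = 1.337 m/d
Seepage velocity v = q / n = 1.337 / 0.31 = 4.314 m/d
t = L / v = 253 / 4.314 = 58.64 d

58.6 days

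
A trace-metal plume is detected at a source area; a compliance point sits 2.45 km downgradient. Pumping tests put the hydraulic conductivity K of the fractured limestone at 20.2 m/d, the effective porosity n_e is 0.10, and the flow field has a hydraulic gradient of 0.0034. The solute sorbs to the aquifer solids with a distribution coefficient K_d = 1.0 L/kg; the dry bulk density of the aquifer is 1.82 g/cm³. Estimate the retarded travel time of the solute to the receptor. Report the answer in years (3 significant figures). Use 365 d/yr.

188 years

q = Ki = 20.2 × 0.0034 = 0.06868 m/d
Seepage velocity v = q / n = 0.06868 / 0.10 = 0.6868 m/d
Retardation R = 1 + ρ_b·K_d/n = 1 + 1.82×1.0/0.10 = 19.20
Contaminant velocity v_c = v/R = 0.6868/19.20 = 0.03577 m/d
L = 2.45 km = 2450 m
t = L/v_c = 2450/0.03577 = 68490 d
   = 68490/365 = 188 yr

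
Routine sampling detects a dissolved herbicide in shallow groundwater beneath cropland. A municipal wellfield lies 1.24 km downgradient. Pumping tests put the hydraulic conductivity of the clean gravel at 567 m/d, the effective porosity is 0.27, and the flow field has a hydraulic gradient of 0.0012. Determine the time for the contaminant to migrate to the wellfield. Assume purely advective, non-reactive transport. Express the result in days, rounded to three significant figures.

492 days

q = Ki = 567 × 0.0012 = 0.6804 m/d
Average linear velocity = 0.6804 / 0.27 = 2.520 m/d
L = 1.24 km = 1240 m
t = L / v = 1240 / 2.520 = 492.1 d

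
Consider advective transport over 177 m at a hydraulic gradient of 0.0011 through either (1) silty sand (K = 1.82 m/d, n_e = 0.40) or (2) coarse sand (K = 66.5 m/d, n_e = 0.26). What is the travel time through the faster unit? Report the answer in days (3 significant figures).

629 days

Unit 1 (silty sand): v = 1.82×0.0011/0.40 = 0.005005 m/d, t = 177/0.005005 = 35360 d
Unit 2 (coarse sand): v = 66.5×0.0011/0.26 = 0.2813 m/d, t = 177/0.2813 = 629.1 d
Faster unit: t = 629 d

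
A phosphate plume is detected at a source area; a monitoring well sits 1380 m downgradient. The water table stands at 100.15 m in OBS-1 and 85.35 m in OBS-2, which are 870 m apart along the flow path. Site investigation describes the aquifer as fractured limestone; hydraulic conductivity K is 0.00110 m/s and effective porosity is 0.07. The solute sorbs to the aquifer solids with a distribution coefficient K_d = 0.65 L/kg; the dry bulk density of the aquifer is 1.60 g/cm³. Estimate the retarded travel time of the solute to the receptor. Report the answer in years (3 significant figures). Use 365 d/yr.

Hydraulic gradient i = (100.15 − 85.35) / 870 = 14.80 / 870 = 0.01701
K = 0.00110 m/s × 86400 s/d = 95.04 m/d
Darcy flux q = K·i = 95.04 × 0.01701 = 1.617 m/d
v_s = q/n_e = 1.617/0.07 = 23.10 m/d
Retardation R = 1 + ρ_b·K_d/n = 1 + 1.60×0.65/0.07 = 15.86
Contaminant velocity v_c = v/R = 23.10/15.86 = 1.457 m/d
t = L/v_c = 1380/1.457 = 947.4 d
   = 947.4/365 = 2.60 yr

2.60 years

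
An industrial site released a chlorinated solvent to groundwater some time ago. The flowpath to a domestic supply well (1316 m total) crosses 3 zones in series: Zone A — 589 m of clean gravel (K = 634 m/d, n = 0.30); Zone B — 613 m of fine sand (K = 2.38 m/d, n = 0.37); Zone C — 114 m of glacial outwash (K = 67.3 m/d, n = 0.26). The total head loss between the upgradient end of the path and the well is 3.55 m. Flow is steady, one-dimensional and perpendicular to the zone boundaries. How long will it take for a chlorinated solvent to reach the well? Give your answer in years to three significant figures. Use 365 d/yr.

Steady 1-D flow in series ⇒ the Darcy flux q is identical in every zone and the zone head losses add (resistances L/K in series).
Σ(L/K) = 589/634 + 613/2.38 + 114/67.3 = 0.9290 + 257.6 + 1.694 = 260.2 d
q = ΔH / Σ(L/K) = 3.55 / 260.2 = 0.01364 m/d (same in every zone)
Zone A: v = q/n = 0.01364/0.30 = 0.04548 m/d → t_A = 589/0.04548 = 12950 d
Zone B: v = q/n = 0.01364/0.37 = 0.03688 m/d → t_B = 613/0.03688 = 16620 d
Zone C: v = q/n = 0.01364/0.26 = 0.05248 m/d → t_C = 114/0.05248 = 2172 d
Total t = 12950 + 16620 + 2172 = 31750 d
   = 31750 / 365 = 87.0 yr

87.0 years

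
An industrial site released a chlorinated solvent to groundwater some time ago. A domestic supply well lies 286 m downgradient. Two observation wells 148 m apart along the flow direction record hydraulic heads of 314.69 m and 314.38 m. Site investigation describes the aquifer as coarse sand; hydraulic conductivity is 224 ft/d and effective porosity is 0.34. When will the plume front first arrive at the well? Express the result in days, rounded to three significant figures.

680 days

Hydraulic gradient i = (314.69 − 314.38) / 148 = 0.31 / 148 = 0.002095
K = 224 ft/d × 0.3048 = 68.28 m/d
q = Ki = 68.28 × 0.002095 = 0.1430 m/d
v = Ki/n = 68.28·0.002095/0.34 = 0.4206 m/d
t = L / v = 286 / 0.4206 = 680.0 d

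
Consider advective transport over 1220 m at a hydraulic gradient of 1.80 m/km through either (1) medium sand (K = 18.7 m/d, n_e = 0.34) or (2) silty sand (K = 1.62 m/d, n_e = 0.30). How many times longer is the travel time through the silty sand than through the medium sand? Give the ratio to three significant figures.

Unit 1 (medium sand): v = 18.7×0.0018/0.34 = 0.09900 m/d, t = 1220/0.09900 = 12320 d
Unit 2 (silty sand): v = 1.62×0.0018/0.30 = 0.009720 m/d, t = 1220/0.009720 = 125500 d
t(silty sand) / t(medium sand) = 125500/12320 = 10.2

10.2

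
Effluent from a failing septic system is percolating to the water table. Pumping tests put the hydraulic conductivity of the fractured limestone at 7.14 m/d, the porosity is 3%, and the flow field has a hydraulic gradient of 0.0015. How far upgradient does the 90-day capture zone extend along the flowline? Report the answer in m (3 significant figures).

32.1 m

Darcy flux q = K·i = 7.14 × 0.0015 = 0.01071 m/d
v = Ki/n = 7.14·0.0015/0.03 = 0.3570 m/d
L = v × T = 0.3570 × 90 = 32.13 m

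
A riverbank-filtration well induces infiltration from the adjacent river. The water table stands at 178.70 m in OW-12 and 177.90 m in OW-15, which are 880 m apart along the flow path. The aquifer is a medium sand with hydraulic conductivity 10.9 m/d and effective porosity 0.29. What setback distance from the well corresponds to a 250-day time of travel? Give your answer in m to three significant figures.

Hydraulic gradient i = (178.70 − 177.90) / 880 = 0.80 / 880 = 9.091e-4
q = Ki = 10.9 × 9.091e-4 = 0.009909 m/d
v_s = q/n_e = 0.009909/0.29 = 0.03417 m/d
L = v × T = 0.03417 × 250 = 8.542 m

8.54 m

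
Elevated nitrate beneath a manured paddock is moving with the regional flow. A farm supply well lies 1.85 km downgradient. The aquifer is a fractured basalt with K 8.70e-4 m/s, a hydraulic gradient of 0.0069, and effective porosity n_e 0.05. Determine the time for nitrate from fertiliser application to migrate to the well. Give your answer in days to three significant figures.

178 days

K = 8.70e-4 m/s × 86400 s/d = 75.17 m/d
q = Ki = 75.17 × 0.0069 = 0.5187 m/d
Seepage velocity v = q / n = 0.5187 / 0.05 = 10.37 m/d
L = 1.85 km = 1850 m
t = L / v = 1850 / 10.37 = 178.3 d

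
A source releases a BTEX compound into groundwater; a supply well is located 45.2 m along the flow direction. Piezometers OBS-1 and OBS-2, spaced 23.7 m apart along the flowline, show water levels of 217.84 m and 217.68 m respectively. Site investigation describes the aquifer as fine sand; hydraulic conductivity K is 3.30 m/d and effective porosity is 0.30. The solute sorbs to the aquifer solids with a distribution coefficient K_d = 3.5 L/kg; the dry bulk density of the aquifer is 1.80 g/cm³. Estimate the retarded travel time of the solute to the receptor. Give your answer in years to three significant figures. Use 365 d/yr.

Hydraulic gradient i = (217.84 − 217.68) / 23.7 = 0.16 / 23.7 = 0.006751
q = Ki = 3.30 × 0.006751 = 0.02228 m/d
Average linear velocity = 0.02228 / 0.30 = 0.07426 m/d
Retardation R = 1 + ρ_b·K_d/n = 1 + 1.80×3.5/0.30 = 22.00
Contaminant velocity v_c = v/R = 0.07426/22.00 = 0.003376 m/d
t = L/v_c = 45.2/0.003376 = 13390 d
   = 13390/365 = 36.7 yr

36.7 years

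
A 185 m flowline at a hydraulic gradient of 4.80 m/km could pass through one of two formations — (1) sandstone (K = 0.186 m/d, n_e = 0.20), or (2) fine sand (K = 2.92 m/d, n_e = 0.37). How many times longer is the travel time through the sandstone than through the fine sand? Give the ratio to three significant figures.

Unit 1 (sandstone): v = 0.186×0.0048/0.20 = 0.004464 m/d, t = 185/0.004464 = 41440 d
Unit 2 (fine sand): v = 2.92×0.0048/0.37 = 0.03788 m/d, t = 185/0.03788 = 4884 d
t(sandstone) / t(fine sand) = 41440/4884 = 8.49

8.49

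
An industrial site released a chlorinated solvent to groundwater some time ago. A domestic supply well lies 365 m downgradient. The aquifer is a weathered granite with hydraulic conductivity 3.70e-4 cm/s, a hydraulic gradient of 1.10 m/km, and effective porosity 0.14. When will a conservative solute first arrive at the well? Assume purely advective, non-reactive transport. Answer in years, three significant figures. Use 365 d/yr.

398 years

K = 3.70e-4 cm/s × 864 = 0.3197 m/d
q = Ki = 0.3197 × 0.0011 = 3.516e-4 m/d
v_s = q/n_e = 3.516e-4/0.14 = 0.002512 m/d
t = L / v = 365 / 0.002512 = 145300 d
   = 145300 / 365 = 398 yr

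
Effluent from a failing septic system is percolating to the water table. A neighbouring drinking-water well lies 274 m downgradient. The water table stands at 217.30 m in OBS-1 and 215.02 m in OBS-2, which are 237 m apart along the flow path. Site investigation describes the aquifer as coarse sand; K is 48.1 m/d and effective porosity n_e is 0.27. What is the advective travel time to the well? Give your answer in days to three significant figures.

160 days

Hydraulic gradient i = (217.30 − 215.02) / 237 = 2.28 / 237 = 0.009620
Darcy flux q = K·i = 48.1 × 0.009620 = 0.4627 m/d
v = Ki/n = 48.1·0.009620/0.27 = 1.714 m/d
t = L / v = 274 / 1.714 = 159.9 d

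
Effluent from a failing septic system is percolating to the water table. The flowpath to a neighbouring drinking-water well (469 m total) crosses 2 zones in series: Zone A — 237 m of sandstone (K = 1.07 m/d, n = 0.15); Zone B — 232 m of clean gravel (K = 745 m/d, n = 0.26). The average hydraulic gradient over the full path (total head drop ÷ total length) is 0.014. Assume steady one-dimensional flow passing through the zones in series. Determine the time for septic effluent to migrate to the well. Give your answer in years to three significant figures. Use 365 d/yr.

Continuity: the same q passes through each zone, so ΔH = q·Σ(L_j/K_j) — the zones act as resistances in series.
Σ(L/K) = 237/1.07 + 232/745 = 221.5 + 0.3114 = 221.8 d
K_eq = L_total / Σ(L/K) = 469 / 221.8 = 2.114 m/d
q = K_eq · i = 2.114 × 0.014 = 0.02960 m/d (same in every zone)
Zone A: v = q/n = 0.02960/0.15 = 0.1973 m/d → t_A = 237/0.1973 = 1201 d
Zone B: v = q/n = 0.02960/0.26 = 0.1139 m/d → t_B = 232/0.1139 = 2038 d
Total t = 1201 + 2038 = 3239 d
   = 3239 / 365 = 8.87 yr

8.87 years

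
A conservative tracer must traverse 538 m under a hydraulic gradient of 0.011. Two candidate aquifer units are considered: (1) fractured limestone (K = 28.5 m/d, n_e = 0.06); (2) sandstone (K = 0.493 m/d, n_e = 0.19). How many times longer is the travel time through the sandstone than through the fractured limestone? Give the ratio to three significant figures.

Unit 1 (fractured limestone): v = 28.5×0.011/0.06 = 5.225 m/d, t = 538/5.225 = 103.0 d
Unit 2 (sandstone): v = 0.493×0.011/0.19 = 0.02854 m/d, t = 538/0.02854 = 18850 d
t(sandstone) / t(fractured limestone) = 18850/103.0 = 183

183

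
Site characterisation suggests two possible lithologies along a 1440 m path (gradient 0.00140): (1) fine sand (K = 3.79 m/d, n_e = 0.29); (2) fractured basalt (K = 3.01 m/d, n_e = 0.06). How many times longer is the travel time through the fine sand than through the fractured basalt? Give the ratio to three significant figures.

Unit 1 (fine sand): v = 3.79×0.0014/0.29 = 0.01830 m/d, t = 1440/0.01830 = 78700 d
Unit 2 (fractured basalt): v = 3.01×0.0014/0.06 = 0.07023 m/d, t = 1440/0.07023 = 20500 d
t(fine sand) / t(fractured basalt) = 78700/20500 = 3.84

3.84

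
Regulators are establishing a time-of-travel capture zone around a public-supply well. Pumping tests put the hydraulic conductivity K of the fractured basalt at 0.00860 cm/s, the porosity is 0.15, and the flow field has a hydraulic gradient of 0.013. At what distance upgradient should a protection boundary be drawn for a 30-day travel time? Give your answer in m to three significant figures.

19.3 m

K = 0.00860 cm/s × 864 = 7.430 m/d
Specific discharge q = 7.430 × 0.013 = 0.09660 m/d
Seepage velocity v = q / n = 0.09660 / 0.15 = 0.6440 m/d
L = v × T = 0.6440 × 30 = 19.32 m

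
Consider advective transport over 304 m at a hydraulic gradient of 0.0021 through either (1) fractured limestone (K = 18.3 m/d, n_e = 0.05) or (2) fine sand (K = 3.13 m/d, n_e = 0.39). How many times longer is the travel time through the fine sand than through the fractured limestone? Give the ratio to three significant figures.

45.6

Unit 1 (fractured limestone): v = 18.3×0.0021/0.05 = 0.7686 m/d, t = 304/0.7686 = 395.5 d
Unit 2 (fine sand): v = 3.13×0.0021/0.39 = 0.01685 m/d, t = 304/0.01685 = 18040 d
t(fine sand) / t(fractured limestone) = 18040/395.5 = 45.6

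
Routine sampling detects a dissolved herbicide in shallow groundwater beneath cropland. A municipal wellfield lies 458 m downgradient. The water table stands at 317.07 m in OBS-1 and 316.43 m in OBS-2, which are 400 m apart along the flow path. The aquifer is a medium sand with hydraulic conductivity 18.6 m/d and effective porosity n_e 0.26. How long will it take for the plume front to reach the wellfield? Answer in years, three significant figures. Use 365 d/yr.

Hydraulic gradient i = (317.07 − 316.43) / 400 = 0.64 / 400 = 0.001600
q = Ki = 18.6 × 0.001600 = 0.02976 m/d
v_s = q/n_e = 0.02976/0.26 = 0.1145 m/d
t = L / v = 458 / 0.1145 = 4001 d
   = 4001 / 365 = 11.0 yr

11.0 years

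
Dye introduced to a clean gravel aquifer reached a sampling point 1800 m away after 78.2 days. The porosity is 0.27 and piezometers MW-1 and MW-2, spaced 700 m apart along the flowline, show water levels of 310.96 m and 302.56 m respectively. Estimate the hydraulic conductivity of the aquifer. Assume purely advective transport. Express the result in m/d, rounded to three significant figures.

518 m/d

Hydraulic gradient i = (310.96 − 302.56) / 700 = 8.40 / 700 = 0.01200
v = L / t = 1800 / 78.2 = 23.02 m/d
K = v · n / i = 23.02 × 0.27 / 0.01200 = 518 m/d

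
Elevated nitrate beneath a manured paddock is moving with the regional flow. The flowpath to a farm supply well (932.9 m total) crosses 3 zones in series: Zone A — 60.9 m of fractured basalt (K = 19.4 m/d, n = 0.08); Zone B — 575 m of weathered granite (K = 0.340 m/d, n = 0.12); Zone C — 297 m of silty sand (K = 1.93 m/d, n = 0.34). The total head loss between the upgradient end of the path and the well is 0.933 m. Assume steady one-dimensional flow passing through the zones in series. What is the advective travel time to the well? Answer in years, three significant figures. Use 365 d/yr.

949 years

Continuity: the same q passes through each zone, so ΔH = q·Σ(L_j/K_j) — the zones act as resistances in series.
Σ(L/K) = 60.9/19.4 + 575/0.340 + 297/1.93 = 3.139 + 1691 + 153.9 = 1848 d
q = ΔH / Σ(L/K) = 0.933 / 1848 = 5.048e-4 m/d (same in every zone)
Zone A: v = q/n = 5.048e-4/0.08 = 0.006310 m/d → t_A = 60.9/0.006310 = 9651 d
Zone B: v = q/n = 5.048e-4/0.12 = 0.004207 m/d → t_B = 575/0.004207 = 136700 d
Zone C: v = q/n = 5.048e-4/0.34 = 0.001485 m/d → t_C = 297/0.001485 = 200000 d
Total t = 9651 + 136700 + 200000 = 346400 d
   = 346400 / 365 = 949 yr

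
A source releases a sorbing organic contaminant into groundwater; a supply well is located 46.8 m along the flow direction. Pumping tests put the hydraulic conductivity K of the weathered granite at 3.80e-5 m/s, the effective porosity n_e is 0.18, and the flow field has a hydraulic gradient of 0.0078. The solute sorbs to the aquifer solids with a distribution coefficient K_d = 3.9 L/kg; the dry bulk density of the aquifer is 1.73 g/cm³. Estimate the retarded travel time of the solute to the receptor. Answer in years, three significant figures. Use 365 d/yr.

34.7 years

K = 3.80e-5 m/s × 86400 s/d = 3.283 m/d
Specific discharge q = 3.283 × 0.0078 = 0.02561 m/d
Average linear velocity = 0.02561 / 0.18 = 0.1423 m/d
Retardation R = 1 + ρ_b·K_d/n = 1 + 1.73×3.9/0.18 = 38.48
Contaminant velocity v_c = v/R = 0.1423/38.48 = 0.003697 m/d
t = L/v_c = 46.8/0.003697 = 12660 d
   = 12660/365 = 34.7 yr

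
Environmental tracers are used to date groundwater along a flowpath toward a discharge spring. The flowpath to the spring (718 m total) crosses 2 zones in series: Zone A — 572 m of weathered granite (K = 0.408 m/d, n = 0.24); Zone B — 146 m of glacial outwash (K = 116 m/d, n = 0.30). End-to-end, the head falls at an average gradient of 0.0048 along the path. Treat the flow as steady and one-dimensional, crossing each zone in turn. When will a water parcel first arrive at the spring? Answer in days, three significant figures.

Continuity: the same q passes through each zone, so ΔH = q·Σ(L_j/K_j) — the zones act as resistances in series.
Σ(L/K) = 572/0.408 + 146/116 = 1402 + 1.259 = 1403 d
K_eq = L_total / Σ(L/K) = 718 / 1403 = 0.5117 m/d
q = K_eq · i = 0.5117 × 0.0048 = 0.002456 m/d (same in every zone)
Zone A: v = q/n = 0.002456/0.24 = 0.01023 m/d → t_A = 572/0.01023 = 55890 d
Zone B: v = q/n = 0.002456/0.30 = 0.008187 m/d → t_B = 146/0.008187 = 17830 d
Total t = 55890 + 17830 = 73730 d

73700 days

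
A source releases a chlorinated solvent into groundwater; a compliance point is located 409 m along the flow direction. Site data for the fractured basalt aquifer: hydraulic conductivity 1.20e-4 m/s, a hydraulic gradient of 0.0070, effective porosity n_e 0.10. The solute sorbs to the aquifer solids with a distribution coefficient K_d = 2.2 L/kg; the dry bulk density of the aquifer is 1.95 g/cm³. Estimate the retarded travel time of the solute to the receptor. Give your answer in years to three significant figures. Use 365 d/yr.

67.8 years

K = 1.20e-4 m/s × 86400 s/d = 10.37 m/d
Darcy flux q = K·i = 10.37 × 0.0070 = 0.07258 m/d
Average linear velocity = 0.07258 / 0.10 = 0.7258 m/d
Retardation R = 1 + ρ_b·K_d/n = 1 + 1.95×2.2/0.10 = 43.90
Contaminant velocity v_c = v/R = 0.7258/43.90 = 0.01653 m/d
t = L/v_c = 409/0.01653 = 24740 d
   = 24740/365 = 67.8 yr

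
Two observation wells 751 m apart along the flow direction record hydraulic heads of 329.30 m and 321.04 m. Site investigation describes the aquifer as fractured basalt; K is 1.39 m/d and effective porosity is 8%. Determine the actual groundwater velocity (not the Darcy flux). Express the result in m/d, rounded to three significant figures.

0.191 m/d

Hydraulic gradient i = (329.30 − 321.04) / 751 = 8.26 / 751 = 0.01100
q = Ki = 1.39 × 0.01100 = 0.01529 m/d
v_s = q/n_e = 0.01529/0.08 = 0.1911 m/d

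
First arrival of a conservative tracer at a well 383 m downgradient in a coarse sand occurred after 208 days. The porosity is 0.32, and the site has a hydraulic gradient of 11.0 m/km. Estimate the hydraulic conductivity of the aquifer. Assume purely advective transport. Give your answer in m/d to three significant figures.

v = L / t = 383 / 208 = 1.841 m/d
K = v · n / i = 1.841 × 0.32 / 0.011 = 53.6 m/d

53.6 m/d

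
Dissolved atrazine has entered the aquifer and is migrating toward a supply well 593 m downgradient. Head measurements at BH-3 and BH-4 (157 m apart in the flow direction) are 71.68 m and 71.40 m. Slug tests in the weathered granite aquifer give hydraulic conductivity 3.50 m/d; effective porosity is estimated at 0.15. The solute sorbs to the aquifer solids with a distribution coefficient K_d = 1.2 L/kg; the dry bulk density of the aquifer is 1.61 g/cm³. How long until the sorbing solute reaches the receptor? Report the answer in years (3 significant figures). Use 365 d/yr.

Hydraulic gradient i = (71.68 − 71.40) / 157 = 0.28 / 157 = 0.001783
Specific discharge q = 3.50 × 0.001783 = 0.006242 m/d
v = Ki/n = 3.50·0.001783/0.15 = 0.04161 m/d
Retardation R = 1 + ρ_b·K_d/n = 1 + 1.61×1.2/0.15 = 13.88
Contaminant velocity v_c = v/R = 0.04161/13.88 = 0.002998 m/d
t = L/v_c = 593/0.002998 = 197800 d
   = 197800/365 = 542 yr

542 years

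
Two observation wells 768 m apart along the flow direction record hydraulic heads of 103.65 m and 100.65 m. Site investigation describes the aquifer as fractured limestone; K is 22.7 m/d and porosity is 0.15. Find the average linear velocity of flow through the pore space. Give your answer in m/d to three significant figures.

Hydraulic gradient i = (103.65 − 100.65) / 768 = 3.00 / 768 = 0.003906
Darcy flux q = K·i = 22.7 × 0.003906 = 0.08867 m/d
Average linear velocity = 0.08867 / 0.15 = 0.5911 m/d

0.591 m/d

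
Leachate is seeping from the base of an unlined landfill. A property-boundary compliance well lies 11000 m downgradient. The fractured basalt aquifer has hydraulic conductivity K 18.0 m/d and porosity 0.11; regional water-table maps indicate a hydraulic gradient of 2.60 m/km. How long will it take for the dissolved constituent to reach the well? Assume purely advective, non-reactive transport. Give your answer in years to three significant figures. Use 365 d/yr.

q = Ki = 18.0 × 0.0026 = 0.04680 m/d
Average linear velocity = 0.04680 / 0.11 = 0.4255 m/d
t = L / v = 11000 / 0.4255 = 25850 d
   = 25850 / 365 = 70.8 yr

70.8 years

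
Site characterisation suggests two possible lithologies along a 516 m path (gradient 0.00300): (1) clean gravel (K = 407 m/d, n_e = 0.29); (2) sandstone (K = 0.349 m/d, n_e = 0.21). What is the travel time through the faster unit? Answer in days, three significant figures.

123 days

Unit 1 (clean gravel): v = 407×0.0030/0.29 = 4.210 m/d, t = 516/4.210 = 122.6 d
Unit 2 (sandstone): v = 0.349×0.0030/0.21 = 0.004986 m/d, t = 516/0.004986 = 103500 d
Faster unit: t = 123 d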